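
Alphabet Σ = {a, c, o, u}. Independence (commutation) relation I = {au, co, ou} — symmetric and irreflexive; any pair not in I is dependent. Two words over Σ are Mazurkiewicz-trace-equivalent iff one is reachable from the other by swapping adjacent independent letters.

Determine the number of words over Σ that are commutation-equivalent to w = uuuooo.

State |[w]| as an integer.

#0=u has no predecessor
#1=u depends on [0:u]
#2=u depends on [1:u]
#3=o has no predecessor
#4=o depends on [3:o]
#5=o depends on [4:o]
sources: [0:u, 3:o]
N(rest) = Σ N(rest − s) over sources s of rest; N(one piece) = 1:
  size 1 → [2]=1  [5]=1
  size 2 → [1,2]=1  [2,5]=2  [4,5]=1
  size 3 → [0,1,2]=1  [1,2,5]=3  [2,4,5]=3  [3,4,5]=1
  size 4 → [0,1,2,5]=4  [1,2,4,5]=6  [2,3,4,5]=4
  first=0(u) contributes 10
  first=3(o) contributes 10
|[w]| = 20

20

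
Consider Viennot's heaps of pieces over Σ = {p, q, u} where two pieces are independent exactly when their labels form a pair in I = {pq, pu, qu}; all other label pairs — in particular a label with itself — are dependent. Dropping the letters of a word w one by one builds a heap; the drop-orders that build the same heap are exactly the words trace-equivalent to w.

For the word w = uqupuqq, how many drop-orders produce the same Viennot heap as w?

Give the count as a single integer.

140

0(u) covers ∅
1(q) covers ∅
2(u) covers 0:u
3(p) covers ∅
4(u) covers 2:u
5(q) covers 1:q
6(q) covers 5:q
floor of heap: 0:u, 1:q, 3:p
completions by unplaced set U, small U first (add the entries for U minus each lowest piece of U):
  |U|=1: {3}:1  {4}:1  {6}:1
  |U|=2: {2,4}:1  {3,4}:2  {3,6}:2  {4,6}:2  {5,6}:1
  |U|=3: {0,2,4}:1  {1,5,6}:1  {2,3,4}:3  {2,4,6}:3  {3,4,6}:6  {3,5,6}:3  {4,5,6}:3
  |U|=4: {0,2,3,4}:4  {0,2,4,6}:4  {1,3,5,6}:4  {1,4,5,6}:4  {2,3,4,6}:12  {2,4,5,6}:6  {3,4,5,6}:12
  |U|=5: {0,2,3,4,6}:20  {0,2,4,5,6}:10  {1,2,4,5,6}:10  {1,3,4,5,6}:20  {2,3,4,5,6}:30
  start at 0(u): 60
  start at 1(q): 60
  start at 3(p): 20
sum over floor = 140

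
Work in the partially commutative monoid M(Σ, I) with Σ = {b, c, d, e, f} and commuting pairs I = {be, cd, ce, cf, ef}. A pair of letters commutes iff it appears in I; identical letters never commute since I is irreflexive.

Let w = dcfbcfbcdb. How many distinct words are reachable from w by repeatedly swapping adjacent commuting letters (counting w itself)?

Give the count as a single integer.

0(d) covers ∅
1(c) covers ∅
2(f) covers 0:d
3(b) covers 1:c, 2:f
4(c) covers 3:b
5(f) covers 3:b
6(b) covers 4:c, 5:f
7(c) covers 6:b
8(d) covers 6:b
9(b) covers 7:c, 8:d
floor of heap: 0:d, 1:c
completions by unplaced set U, small U first (add the entries for U minus each lowest piece of U):
  |U|=1: {9}:1
  |U|=2: {7,9}:1  {8,9}:1
  |U|=3: {7,8,9}:2
  |U|=4: {6,7,8,9}:2
  |U|=5: {4,6,7,8,9}:2  {5,6,7,8,9}:2
  |U|=6: {4,5,6,7,8,9}:4
  |U|=7: {3,4,5,6,7,8,9}:4
  |U|=8: {1,3,4,5,6,7,8,9}:4  {2,3,4,5,6,7,8,9}:4
  start at 0(d): 8
  start at 1(c): 4
sum over floor = 12

12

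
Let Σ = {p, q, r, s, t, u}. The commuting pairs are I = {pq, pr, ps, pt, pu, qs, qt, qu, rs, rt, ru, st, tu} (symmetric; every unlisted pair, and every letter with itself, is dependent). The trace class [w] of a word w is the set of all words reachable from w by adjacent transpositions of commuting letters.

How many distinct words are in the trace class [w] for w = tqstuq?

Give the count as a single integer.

90

#0=t has no predecessor
#1=q has no predecessor
#2=s has no predecessor
#3=t depends on [0:t]
#4=u depends on [2:s]
#5=q depends on [1:q]
sources: [0:t, 1:q, 2:s]
N(rest) = Σ N(rest − s) over sources s of rest; N(one piece) = 1:
  size 1 → [3]=1  [4]=1  [5]=1
  size 2 → [0,3]=1  [1,5]=1  [2,4]=1  [3,4]=2  [3,5]=2  [4,5]=2
  size 3 → [0,3,4]=3  [0,3,5]=3  [1,3,5]=3  [1,4,5]=3  [2,3,4]=3  [2,4,5]=3  [3,4,5]=6
  size 4 → [0,1,3,5]=6  [0,2,3,4]=6  [0,3,4,5]=12  [1,2,4,5]=6  [1,3,4,5]=12  [2,3,4,5]=12
  first=0(t) contributes 30
  first=1(q) contributes 30
  first=2(s) contributes 30
|[w]| = 90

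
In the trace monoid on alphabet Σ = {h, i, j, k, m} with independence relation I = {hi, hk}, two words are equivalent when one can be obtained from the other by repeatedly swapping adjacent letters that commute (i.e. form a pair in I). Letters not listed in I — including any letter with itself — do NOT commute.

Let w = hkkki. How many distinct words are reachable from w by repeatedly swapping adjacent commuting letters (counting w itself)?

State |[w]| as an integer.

piece 0:h — minimal
piece 1:k — minimal
piece 2:k rests on {1:k}
piece 3:k rests on {2:k}
piece 4:i rests on {3:k}
minimal pieces: {0:h, 1:k}
ways to finish when only these pieces remain (= sum over removing one remaining piece with nothing left below it):
  1 left: {0}→1  {4}→1
  2 left: {0,4}→2  {3,4}→1
  3 left: {0,3,4}→3  {2,3,4}→1
  placing 0:h first → 1 extensions
  placing 1:k first → 4 extensions
total linear extensions = 5

5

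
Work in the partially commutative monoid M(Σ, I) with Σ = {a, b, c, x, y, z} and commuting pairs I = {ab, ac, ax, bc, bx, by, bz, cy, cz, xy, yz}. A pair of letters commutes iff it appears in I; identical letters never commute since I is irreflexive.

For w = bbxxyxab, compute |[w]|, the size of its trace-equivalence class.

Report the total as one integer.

560

0(b) covers ∅
1(b) covers 0:b
2(x) covers ∅
3(x) covers 2:x
4(y) covers ∅
5(x) covers 3:x
6(a) covers 4:y
7(b) covers 1:b
floor of heap: 0:b, 2:x, 4:y
completions by unplaced set U, small U first (add the entries for U minus each lowest piece of U):
  |U|=1: {5}:1  {6}:1  {7}:1
  |U|=2: {1,7}:1  {3,5}:1  {4,6}:1  {5,6}:2  {5,7}:2  {6,7}:2
  |U|=3: {0,1,7}:1  {1,5,7}:3  {1,6,7}:3  {2,3,5}:1  {3,5,6}:3  {3,5,7}:3  {4,5,6}:3  {4,6,7}:3  {5,6,7}:6
  |U|=4: {0,1,5,7}:4  {0,1,6,7}:4  {1,3,5,7}:6  {1,4,6,7}:6  {1,5,6,7}:12  {2,3,5,6}:4  {2,3,5,7}:4  {3,4,5,6}:6  {3,5,6,7}:12  {4,5,6,7}:12
  |U|=5: {0,1,3,5,7}:10  {0,1,4,6,7}:10  {0,1,5,6,7}:20  {1,2,3,5,7}:10  {1,3,5,6,7}:30  {1,4,5,6,7}:30  {2,3,4,5,6}:10  {2,3,5,6,7}:20  {3,4,5,6,7}:30
  |U|=6: {0,1,2,3,5,7}:20  {0,1,3,5,6,7}:60  {0,1,4,5,6,7}:60  {1,2,3,5,6,7}:60  {1,3,4,5,6,7}:90  {2,3,4,5,6,7}:60
  start at 0(b): 210
  start at 2(x): 210
  start at 4(y): 140
sum over floor = 560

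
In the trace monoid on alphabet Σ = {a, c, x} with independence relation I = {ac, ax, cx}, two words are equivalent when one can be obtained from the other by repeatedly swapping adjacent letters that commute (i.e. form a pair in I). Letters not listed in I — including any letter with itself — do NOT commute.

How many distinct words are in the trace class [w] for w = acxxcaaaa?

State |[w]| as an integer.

drop 0:a onto floor
drop 1:c onto floor
drop 2:x onto floor
drop 3:x onto {2:x}
drop 4:c onto {1:c}
drop 5:a onto {0:a}
drop 6:a onto {5:a}
drop 7:a onto {6:a}
drop 8:a onto {7:a}
ground layer = {0:a, 1:c, 2:x}
drop-orders for the pieces not yet dropped (sum over which currently-grounded one goes next):
  1 to go: {3} 1  {4} 1  {8} 1
  2 to go: {1,4} 1  {2,3} 1  {3,4} 2  {3,8} 2  {4,8} 2  {7,8} 1
  3 to go: {1,3,4} 3  {1,4,8} 3  {2,3,4} 3  {2,3,8} 3  {3,4,8} 6  {3,7,8} 3  {4,7,8} 3  {6,7,8} 1
  4 to go: {1,2,3,4} 6  {1,3,4,8} 12  {1,4,7,8} 6  {2,3,4,8} 12  {2,3,7,8} 6  {3,4,7,8} 12  {3,6,7,8} 4  {4,6,7,8} 4  {5,6,7,8} 1
  5 to go: {0,5,6,7,8} 1  {1,2,3,4,8} 30  {1,3,4,7,8} 30  {1,4,6,7,8} 10  {2,3,4,7,8} 30  {2,3,6,7,8} 10  {3,4,6,7,8} 20  {3,5,6,7,8} 5  {4,5,6,7,8} 5
  6 to go: {0,3,5,6,7,8} 6  {0,4,5,6,7,8} 6  {1,2,3,4,7,8} 90  {1,3,4,6,7,8} 60  {1,4,5,6,7,8} 15  {2,3,4,6,7,8} 60  {2,3,5,6,7,8} 15  {3,4,5,6,7,8} 30
  7 to go: {0,1,4,5,6,7,8} 21  {0,2,3,5,6,7,8} 21  {0,3,4,5,6,7,8} 42  {1,2,3,4,6,7,8} 210  {1,3,4,5,6,7,8} 105  {2,3,4,5,6,7,8} 105
  if 0:a drops first: 420 orders
  if 1:c drops first: 168 orders
  if 2:x drops first: 168 orders
heap linearizations: 756

756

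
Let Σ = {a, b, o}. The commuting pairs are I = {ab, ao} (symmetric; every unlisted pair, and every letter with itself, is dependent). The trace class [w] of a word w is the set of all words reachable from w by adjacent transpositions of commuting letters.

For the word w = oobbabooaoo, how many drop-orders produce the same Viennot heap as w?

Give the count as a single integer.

0(o) covers ∅
1(o) covers 0:o
2(b) covers 1:o
3(b) covers 2:b
4(a) covers ∅
5(b) covers 3:b
6(o) covers 5:b
7(o) covers 6:o
8(a) covers 4:a
9(o) covers 7:o
10(o) covers 9:o
floor of heap: 0:o, 4:a
completions by unplaced set U, small U first (add the entries for U minus each lowest piece of U):
  |U|=1: {8}:1  {10}:1
  |U|=2: {4,8}:1  {8,10}:2  {9,10}:1
  |U|=3: {4,8,10}:3  {7,9,10}:1  {8,9,10}:3
  |U|=4: {4,8,9,10}:6  {6,7,9,10}:1  {7,8,9,10}:4
  |U|=5: {4,7,8,9,10}:10  {5,6,7,9,10}:1  {6,7,8,9,10}:5
  |U|=6: {3,5,6,7,9,10}:1  {4,6,7,8,9,10}:15  {5,6,7,8,9,10}:6
  |U|=7: {2,3,5,6,7,9,10}:1  {3,5,6,7,8,9,10}:7  {4,5,6,7,8,9,10}:21
  |U|=8: {1,2,3,5,6,7,9,10}:1  {2,3,5,6,7,8,9,10}:8  {3,4,5,6,7,8,9,10}:28
  |U|=9: {0,1,2,3,5,6,7,9,10}:1  {1,2,3,5,6,7,8,9,10}:9  {2,3,4,5,6,7,8,9,10}:36
  start at 0(o): 45
  start at 4(a): 10
sum over floor = 55

55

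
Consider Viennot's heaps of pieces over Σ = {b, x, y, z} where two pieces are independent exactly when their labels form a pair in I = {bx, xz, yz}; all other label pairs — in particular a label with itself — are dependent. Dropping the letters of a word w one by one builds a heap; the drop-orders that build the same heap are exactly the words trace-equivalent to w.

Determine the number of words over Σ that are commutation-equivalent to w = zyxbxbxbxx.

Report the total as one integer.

drop 0:z onto floor
drop 1:y onto floor
drop 2:x onto {1:y}
drop 3:b onto {0:z, 1:y}
drop 4:x onto {2:x}
drop 5:b onto {3:b}
drop 6:x onto {4:x}
drop 7:b onto {5:b}
drop 8:x onto {6:x}
drop 9:x onto {8:x}
ground layer = {0:z, 1:y}
drop-orders for the pieces not yet dropped (sum over which currently-grounded one goes next):
  1 to go: {7} 1  {9} 1
  2 to go: {5,7} 1  {7,9} 2  {8,9} 1
  3 to go: {3,5,7} 1  {5,7,9} 3  {6,8,9} 1  {7,8,9} 3
  4 to go: {0,3,5,7} 1  {3,5,7,9} 4  {4,6,8,9} 1  {5,7,8,9} 6  {6,7,8,9} 4
  5 to go: {0,3,5,7,9} 5  {2,4,6,8,9} 1  {3,5,7,8,9} 10  {4,6,7,8,9} 5  {5,6,7,8,9} 10
  6 to go: {0,3,5,7,8,9} 15  {2,4,6,7,8,9} 6  {3,5,6,7,8,9} 20  {4,5,6,7,8,9} 15
  7 to go: {0,3,5,6,7,8,9} 35  {2,4,5,6,7,8,9} 21  {3,4,5,6,7,8,9} 35
  8 to go: {0,3,4,5,6,7,8,9} 70  {2,3,4,5,6,7,8,9} 56
  if 0:z drops first: 56 orders
  if 1:y drops first: 126 orders
heap linearizations: 182

182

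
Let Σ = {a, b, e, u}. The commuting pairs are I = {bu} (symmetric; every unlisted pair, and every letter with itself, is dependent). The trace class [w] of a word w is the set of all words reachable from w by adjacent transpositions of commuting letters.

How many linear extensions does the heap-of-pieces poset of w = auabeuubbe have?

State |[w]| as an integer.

0(a) covers ∅
1(u) covers 0:a
2(a) covers 1:u
3(b) covers 2:a
4(e) covers 3:b
5(u) covers 4:e
6(u) covers 5:u
7(b) covers 4:e
8(b) covers 7:b
9(e) covers 6:u, 8:b
floor of heap: 0:a
completions by unplaced set U, small U first (add the entries for U minus each lowest piece of U):
  |U|=1: {9}:1
  |U|=2: {6,9}:1  {8,9}:1
  |U|=3: {5,6,9}:1  {6,8,9}:2  {7,8,9}:1
  |U|=4: {5,6,8,9}:3  {6,7,8,9}:3
  |U|=5: {5,6,7,8,9}:6
  |U|=6: {4,5,6,7,8,9}:6
  |U|=7: {3,4,5,6,7,8,9}:6
  |U|=8: {2,3,4,5,6,7,8,9}:6
  start at 0(a): 6

6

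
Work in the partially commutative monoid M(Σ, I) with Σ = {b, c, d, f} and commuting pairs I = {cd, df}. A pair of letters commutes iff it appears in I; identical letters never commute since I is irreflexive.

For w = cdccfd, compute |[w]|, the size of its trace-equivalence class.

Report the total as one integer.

15

#0=c has no predecessor
#1=d has no predecessor
#2=c depends on [0:c]
#3=c depends on [2:c]
#4=f depends on [3:c]
#5=d depends on [1:d]
sources: [0:c, 1:d]
N(rest) = Σ N(rest − s) over sources s of rest; N(one piece) = 1:
  size 1 → [4]=1  [5]=1
  size 2 → [1,5]=1  [3,4]=1  [4,5]=2
  size 3 → [1,4,5]=3  [2,3,4]=1  [3,4,5]=3
  size 4 → [0,2,3,4]=1  [1,3,4,5]=6  [2,3,4,5]=4
  first=0(c) contributes 10
  first=1(d) contributes 5
|[w]| = 15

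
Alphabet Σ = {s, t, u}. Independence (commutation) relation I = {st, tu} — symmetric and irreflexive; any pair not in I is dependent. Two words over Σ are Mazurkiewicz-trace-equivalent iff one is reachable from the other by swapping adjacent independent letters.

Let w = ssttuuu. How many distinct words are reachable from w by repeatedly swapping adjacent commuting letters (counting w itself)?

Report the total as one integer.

21

0(s) covers ∅
1(s) covers 0:s
2(t) covers ∅
3(t) covers 2:t
4(u) covers 1:s
5(u) covers 4:u
6(u) covers 5:u
floor of heap: 0:s, 2:t
completions by unplaced set U, small U first (add the entries for U minus each lowest piece of U):
  |U|=1: {3}:1  {6}:1
  |U|=2: {2,3}:1  {3,6}:2  {5,6}:1
  |U|=3: {2,3,6}:3  {3,5,6}:3  {4,5,6}:1
  |U|=4: {1,4,5,6}:1  {2,3,5,6}:6  {3,4,5,6}:4
  |U|=5: {0,1,4,5,6}:1  {1,3,4,5,6}:5  {2,3,4,5,6}:10
  start at 0(s): 15
  start at 2(t): 6
sum over floor = 21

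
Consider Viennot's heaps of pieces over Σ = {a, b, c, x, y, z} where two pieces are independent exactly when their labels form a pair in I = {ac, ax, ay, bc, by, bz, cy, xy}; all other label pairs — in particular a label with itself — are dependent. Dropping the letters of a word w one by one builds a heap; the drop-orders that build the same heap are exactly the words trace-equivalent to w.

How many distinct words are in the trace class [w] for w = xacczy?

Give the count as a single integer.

4

drop 0:x onto floor
drop 1:a onto floor
drop 2:c onto {0:x}
drop 3:c onto {2:c}
drop 4:z onto {1:a, 3:c}
drop 5:y onto {4:z}
ground layer = {0:x, 1:a}
drop-orders for the pieces not yet dropped (sum over which currently-grounded one goes next):
  1 to go: {5} 1
  2 to go: {4,5} 1
  3 to go: {1,4,5} 1  {3,4,5} 1
  4 to go: {1,3,4,5} 2  {2,3,4,5} 1
  if 0:x drops first: 3 orders
  if 1:a drops first: 1 orders
heap linearizations: 4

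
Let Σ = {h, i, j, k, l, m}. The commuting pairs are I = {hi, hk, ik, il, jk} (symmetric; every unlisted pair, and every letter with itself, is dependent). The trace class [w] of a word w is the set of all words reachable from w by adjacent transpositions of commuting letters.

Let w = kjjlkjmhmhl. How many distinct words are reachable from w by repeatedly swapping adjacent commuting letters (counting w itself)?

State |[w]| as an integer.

0(k) covers ∅
1(j) covers ∅
2(j) covers 1:j
3(l) covers 0:k, 2:j
4(k) covers 3:l
5(j) covers 3:l
6(m) covers 4:k, 5:j
7(h) covers 6:m
8(m) covers 7:h
9(h) covers 8:m
10(l) covers 9:h
floor of heap: 0:k, 1:j
completions by unplaced set U, small U first (add the entries for U minus each lowest piece of U):
  |U|=1: {10}:1
  |U|=2: {9,10}:1
  |U|=3: {8,9,10}:1
  |U|=4: {7,8,9,10}:1
  |U|=5: {6,7,8,9,10}:1
  |U|=6: {4,6,7,8,9,10}:1  {5,6,7,8,9,10}:1
  |U|=7: {4,5,6,7,8,9,10}:2
  |U|=8: {3,4,5,6,7,8,9,10}:2
  |U|=9: {0,3,4,5,6,7,8,9,10}:2  {2,3,4,5,6,7,8,9,10}:2
  start at 0(k): 2
  start at 1(j): 4
sum over floor = 6

6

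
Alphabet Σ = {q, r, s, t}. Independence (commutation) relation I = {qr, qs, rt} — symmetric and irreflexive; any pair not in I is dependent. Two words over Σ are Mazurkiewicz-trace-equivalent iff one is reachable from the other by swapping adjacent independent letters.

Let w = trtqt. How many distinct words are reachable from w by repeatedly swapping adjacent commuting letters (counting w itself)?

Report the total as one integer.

5

drop 0:t onto floor
drop 1:r onto floor
drop 2:t onto {0:t}
drop 3:q onto {2:t}
drop 4:t onto {3:q}
ground layer = {0:t, 1:r}
drop-orders for the pieces not yet dropped (sum over which currently-grounded one goes next):
  1 to go: {1} 1  {4} 1
  2 to go: {1,4} 2  {3,4} 1
  3 to go: {1,3,4} 3  {2,3,4} 1
  if 0:t drops first: 4 orders
  if 1:r drops first: 1 orders
heap linearizations: 5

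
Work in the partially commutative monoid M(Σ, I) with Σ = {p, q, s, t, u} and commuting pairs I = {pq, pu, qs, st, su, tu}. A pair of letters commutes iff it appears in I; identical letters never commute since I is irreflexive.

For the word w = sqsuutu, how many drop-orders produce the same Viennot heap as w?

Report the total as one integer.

drop 0:s onto floor
drop 1:q onto floor
drop 2:s onto {0:s}
drop 3:u onto {1:q}
drop 4:u onto {3:u}
drop 5:t onto {1:q}
drop 6:u onto {4:u}
ground layer = {0:s, 1:q}
drop-orders for the pieces not yet dropped (sum over which currently-grounded one goes next):
  1 to go: {2} 1  {5} 1  {6} 1
  2 to go: {0,2} 1  {2,5} 2  {2,6} 2  {4,6} 1  {5,6} 2
  3 to go: {0,2,5} 3  {0,2,6} 3  {2,4,6} 3  {2,5,6} 6  {3,4,6} 1  {4,5,6} 3
  4 to go: {0,2,4,6} 6  {0,2,5,6} 12  {2,3,4,6} 4  {2,4,5,6} 12  {3,4,5,6} 4
  5 to go: {0,2,3,4,6} 10  {0,2,4,5,6} 30  {1,3,4,5,6} 4  {2,3,4,5,6} 20
  if 0:s drops first: 24 orders
  if 1:q drops first: 60 orders
heap linearizations: 84

84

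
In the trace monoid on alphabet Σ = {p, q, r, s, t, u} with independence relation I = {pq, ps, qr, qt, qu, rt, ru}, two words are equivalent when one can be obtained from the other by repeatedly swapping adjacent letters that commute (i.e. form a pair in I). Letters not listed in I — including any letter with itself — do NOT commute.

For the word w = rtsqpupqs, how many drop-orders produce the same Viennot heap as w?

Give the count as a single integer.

piece 0:r — minimal
piece 1:t — minimal
piece 2:s rests on {0:r, 1:t}
piece 3:q rests on {2:s}
piece 4:p rests on {0:r, 1:t}
piece 5:u rests on {2:s, 4:p}
piece 6:p rests on {5:u}
piece 7:q rests on {3:q}
piece 8:s rests on {5:u, 7:q}
minimal pieces: {0:r, 1:t}
ways to finish when only these pieces remain (= sum over removing one remaining piece with nothing left below it):
  1 left: {6}→1  {8}→1
  2 left: {6,8}→2  {7,8}→1
  3 left: {3,7,8}→1  {5,6,8}→2  {6,7,8}→3
  4 left: {3,6,7,8}→4  {4,5,6,8}→2  {5,6,7,8}→5
  5 left: {3,5,6,7,8}→9  {4,5,6,7,8}→7
  6 left: {2,3,5,6,7,8}→9  {3,4,5,6,7,8}→16
  7 left: {2,3,4,5,6,7,8}→25
  placing 0:r first → 25 extensions
  placing 1:t first → 25 extensions
total linear extensions = 50

50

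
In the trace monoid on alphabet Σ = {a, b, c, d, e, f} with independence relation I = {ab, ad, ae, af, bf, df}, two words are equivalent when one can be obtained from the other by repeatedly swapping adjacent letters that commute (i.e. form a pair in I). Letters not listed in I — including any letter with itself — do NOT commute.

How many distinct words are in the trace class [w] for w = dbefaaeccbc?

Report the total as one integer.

21

#0=d has no predecessor
#1=b depends on [0:d]
#2=e depends on [1:b]
#3=f depends on [2:e]
#4=a has no predecessor
#5=a depends on [4:a]
#6=e depends on [3:f]
#7=c depends on [5:a, 6:e]
#8=c depends on [7:c]
#9=b depends on [8:c]
#10=c depends on [9:b]
sources: [0:d, 4:a]
N(rest) = Σ N(rest − s) over sources s of rest; N(one piece) = 1:
  size 1 → [10]=1
  size 2 → [9,10]=1
  size 3 → [8,9,10]=1
  size 4 → [7,8,9,10]=1
  size 5 → [5,7,8,9,10]=1  [6,7,8,9,10]=1
  size 6 → [3,6,7,8,9,10]=1  [4,5,7,8,9,10]=1  [5,6,7,8,9,10]=2
  size 7 → [2,3,6,7,8,9,10]=1  [3,5,6,7,8,9,10]=3  [4,5,6,7,8,9,10]=3
  size 8 → [1,2,3,6,7,8,9,10]=1  [2,3,5,6,7,8,9,10]=4  [3,4,5,6,7,8,9,10]=6
  size 9 → [0,1,2,3,6,7,8,9,10]=1  [1,2,3,5,6,7,8,9,10]=5  [2,3,4,5,6,7,8,9,10]=10
  first=0(d) contributes 15
  first=4(a) contributes 6
|[w]| = 21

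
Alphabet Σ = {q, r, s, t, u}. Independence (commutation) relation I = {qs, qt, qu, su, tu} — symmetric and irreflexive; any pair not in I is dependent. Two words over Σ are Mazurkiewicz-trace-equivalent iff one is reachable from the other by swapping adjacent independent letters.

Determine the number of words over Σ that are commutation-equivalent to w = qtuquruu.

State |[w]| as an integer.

30

#0=q has no predecessor
#1=t has no predecessor
#2=u has no predecessor
#3=q depends on [0:q]
#4=u depends on [2:u]
#5=r depends on [1:t, 3:q, 4:u]
#6=u depends on [5:r]
#7=u depends on [6:u]
sources: [0:q, 1:t, 2:u]
N(rest) = Σ N(rest − s) over sources s of rest; N(one piece) = 1:
  size 1 → [7]=1
  size 2 → [6,7]=1
  size 3 → [5,6,7]=1
  size 4 → [1,5,6,7]=1  [3,5,6,7]=1  [4,5,6,7]=1
  size 5 → [0,3,5,6,7]=1  [1,3,5,6,7]=2  [1,4,5,6,7]=2  [2,4,5,6,7]=1  [3,4,5,6,7]=2
  size 6 → [0,1,3,5,6,7]=3  [0,3,4,5,6,7]=3  [1,2,4,5,6,7]=3  [1,3,4,5,6,7]=6  [2,3,4,5,6,7]=3
  first=0(q) contributes 12
  first=1(t) contributes 6
  first=2(u) contributes 12
|[w]| = 30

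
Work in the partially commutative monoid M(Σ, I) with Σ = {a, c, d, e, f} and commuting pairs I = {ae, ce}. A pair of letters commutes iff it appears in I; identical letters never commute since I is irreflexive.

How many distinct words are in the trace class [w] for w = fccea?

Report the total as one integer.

0(f) covers ∅
1(c) covers 0:f
2(c) covers 1:c
3(e) covers 0:f
4(a) covers 2:c
floor of heap: 0:f
completions by unplaced set U, small U first (add the entries for U minus each lowest piece of U):
  |U|=1: {3}:1  {4}:1
  |U|=2: {2,4}:1  {3,4}:2
  |U|=3: {1,2,4}:1  {2,3,4}:3
  start at 0(f): 4

4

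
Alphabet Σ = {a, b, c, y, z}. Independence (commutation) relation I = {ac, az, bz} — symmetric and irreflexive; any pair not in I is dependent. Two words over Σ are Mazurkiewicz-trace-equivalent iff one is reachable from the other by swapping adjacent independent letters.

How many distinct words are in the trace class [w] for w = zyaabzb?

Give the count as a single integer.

piece 0:z — minimal
piece 1:y rests on {0:z}
piece 2:a rests on {1:y}
piece 3:a rests on {2:a}
piece 4:b rests on {3:a}
piece 5:z rests on {1:y}
piece 6:b rests on {4:b}
minimal pieces: {0:z}
ways to finish when only these pieces remain (= sum over removing one remaining piece with nothing left below it):
  1 left: {5}→1  {6}→1
  2 left: {4,6}→1  {5,6}→2
  3 left: {3,4,6}→1  {4,5,6}→3
  4 left: {2,3,4,6}→1  {3,4,5,6}→4
  5 left: {2,3,4,5,6}→5
  placing 0:z first → 5 extensions

5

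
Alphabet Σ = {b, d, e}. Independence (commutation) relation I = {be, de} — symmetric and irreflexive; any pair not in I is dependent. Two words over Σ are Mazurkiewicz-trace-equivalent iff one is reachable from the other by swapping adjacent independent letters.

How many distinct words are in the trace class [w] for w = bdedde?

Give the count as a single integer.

15

#0=b has no predecessor
#1=d depends on [0:b]
#2=e has no predecessor
#3=d depends on [1:d]
#4=d depends on [3:d]
#5=e depends on [2:e]
sources: [0:b, 2:e]
N(rest) = Σ N(rest − s) over sources s of rest; N(one piece) = 1:
  size 1 → [4]=1  [5]=1
  size 2 → [2,5]=1  [3,4]=1  [4,5]=2
  size 3 → [1,3,4]=1  [2,4,5]=3  [3,4,5]=3
  size 4 → [0,1,3,4]=1  [1,3,4,5]=4  [2,3,4,5]=6
  first=0(b) contributes 10
  first=2(e) contributes 5
|[w]| = 15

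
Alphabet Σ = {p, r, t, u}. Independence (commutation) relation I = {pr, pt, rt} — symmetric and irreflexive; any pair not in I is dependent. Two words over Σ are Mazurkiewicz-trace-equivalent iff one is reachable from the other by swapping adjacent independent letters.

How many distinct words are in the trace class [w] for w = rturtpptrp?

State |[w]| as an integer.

drop 0:r onto floor
drop 1:t onto floor
drop 2:u onto {0:r, 1:t}
drop 3:r onto {2:u}
drop 4:t onto {2:u}
drop 5:p onto {2:u}
drop 6:p onto {5:p}
drop 7:t onto {4:t}
drop 8:r onto {3:r}
drop 9:p onto {6:p}
ground layer = {0:r, 1:t}
drop-orders for the pieces not yet dropped (sum over which currently-grounded one goes next):
  1 to go: {7} 1  {8} 1  {9} 1
  2 to go: {3,8} 1  {4,7} 1  {6,9} 1  {7,8} 2  {7,9} 2  {8,9} 2
  3 to go: {3,7,8} 3  {3,8,9} 3  {4,7,8} 3  {4,7,9} 3  {5,6,9} 1  {6,7,9} 3  {6,8,9} 3  {7,8,9} 6
  4 to go: {3,4,7,8} 6  {3,6,8,9} 6  {3,7,8,9} 12  {4,6,7,9} 6  {4,7,8,9} 12  {5,6,7,9} 4  {5,6,8,9} 4  {6,7,8,9} 12
  5 to go: {3,4,7,8,9} 30  {3,5,6,8,9} 10  {3,6,7,8,9} 30  {4,5,6,7,9} 10  {4,6,7,8,9} 30  {5,6,7,8,9} 20
  6 to go: {3,4,6,7,8,9} 90  {3,5,6,7,8,9} 60  {4,5,6,7,8,9} 60
  7 to go: {3,4,5,6,7,8,9} 210
  8 to go: {2,3,4,5,6,7,8,9} 210
  if 0:r drops first: 210 orders
  if 1:t drops first: 210 orders
heap linearizations: 420

420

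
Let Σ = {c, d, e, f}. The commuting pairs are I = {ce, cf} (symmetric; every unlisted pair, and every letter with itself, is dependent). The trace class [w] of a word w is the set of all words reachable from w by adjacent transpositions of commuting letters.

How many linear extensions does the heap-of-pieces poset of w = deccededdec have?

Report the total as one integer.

#0=d has no predecessor
#1=e depends on [0:d]
#2=c depends on [0:d]
#3=c depends on [2:c]
#4=e depends on [1:e]
#5=d depends on [3:c, 4:e]
#6=e depends on [5:d]
#7=d depends on [6:e]
#8=d depends on [7:d]
#9=e depends on [8:d]
#10=c depends on [8:d]
sources: [0:d]
N(rest) = Σ N(rest − s) over sources s of rest; N(one piece) = 1:
  size 1 → [9]=1  [10]=1
  size 2 → [9,10]=2
  size 3 → [8,9,10]=2
  size 4 → [7,8,9,10]=2
  size 5 → [6,7,8,9,10]=2
  size 6 → [5,6,7,8,9,10]=2
  size 7 → [3,5,6,7,8,9,10]=2  [4,5,6,7,8,9,10]=2
  size 8 → [1,4,5,6,7,8,9,10]=2  [2,3,5,6,7,8,9,10]=2  [3,4,5,6,7,8,9,10]=4
  size 9 → [1,3,4,5,6,7,8,9,10]=6  [2,3,4,5,6,7,8,9,10]=6
  first=0(d) contributes 12

12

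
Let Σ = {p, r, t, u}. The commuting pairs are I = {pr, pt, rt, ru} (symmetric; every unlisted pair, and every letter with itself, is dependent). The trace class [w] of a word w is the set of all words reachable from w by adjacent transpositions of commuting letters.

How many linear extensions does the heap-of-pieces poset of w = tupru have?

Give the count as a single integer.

5

piece 0:t — minimal
piece 1:u rests on {0:t}
piece 2:p rests on {1:u}
piece 3:r — minimal
piece 4:u rests on {2:p}
minimal pieces: {0:t, 3:r}
ways to finish when only these pieces remain (= sum over removing one remaining piece with nothing left below it):
  1 left: {3}→1  {4}→1
  2 left: {2,4}→1  {3,4}→2
  3 left: {1,2,4}→1  {2,3,4}→3
  placing 0:t first → 4 extensions
  placing 3:r first → 1 extensions
total linear extensions = 5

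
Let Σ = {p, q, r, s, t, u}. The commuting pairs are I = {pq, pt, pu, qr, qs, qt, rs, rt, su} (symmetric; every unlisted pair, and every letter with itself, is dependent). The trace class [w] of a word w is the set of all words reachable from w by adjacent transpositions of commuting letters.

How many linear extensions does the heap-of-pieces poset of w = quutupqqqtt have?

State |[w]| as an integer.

#0=q has no predecessor
#1=u depends on [0:q]
#2=u depends on [1:u]
#3=t depends on [2:u]
#4=u depends on [3:t]
#5=p has no predecessor
#6=q depends on [4:u]
#7=q depends on [6:q]
#8=q depends on [7:q]
#9=t depends on [4:u]
#10=t depends on [9:t]
sources: [0:q, 5:p]
N(rest) = Σ N(rest − s) over sources s of rest; N(one piece) = 1:
  size 1 → [5]=1  [8]=1  [10]=1
  size 2 → [5,8]=2  [5,10]=2  [7,8]=1  [8,10]=2  [9,10]=1
  size 3 → [5,7,8]=3  [5,8,10]=6  [5,9,10]=3  [6,7,8]=1  [7,8,10]=3  [8,9,10]=3
  size 4 → [5,6,7,8]=4  [5,7,8,10]=12  [5,8,9,10]=12  [6,7,8,10]=4  [7,8,9,10]=6
  size 5 → [5,6,7,8,10]=20  [5,7,8,9,10]=30  [6,7,8,9,10]=10
  size 6 → [4,6,7,8,9,10]=10  [5,6,7,8,9,10]=60
  size 7 → [3,4,6,7,8,9,10]=10  [4,5,6,7,8,9,10]=70
  size 8 → [2,3,4,6,7,8,9,10]=10  [3,4,5,6,7,8,9,10]=80
  size 9 → [1,2,3,4,6,7,8,9,10]=10  [2,3,4,5,6,7,8,9,10]=90
  first=0(q) contributes 100
  first=5(p) contributes 10
|[w]| = 110

110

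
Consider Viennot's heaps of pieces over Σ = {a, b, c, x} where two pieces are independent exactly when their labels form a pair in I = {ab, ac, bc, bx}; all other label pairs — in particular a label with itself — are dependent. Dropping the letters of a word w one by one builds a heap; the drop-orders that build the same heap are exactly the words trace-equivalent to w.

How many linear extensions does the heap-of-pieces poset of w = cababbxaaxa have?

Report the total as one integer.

#0=c has no predecessor
#1=a has no predecessor
#2=b has no predecessor
#3=a depends on [1:a]
#4=b depends on [2:b]
#5=b depends on [4:b]
#6=x depends on [0:c, 3:a]
#7=a depends on [6:x]
#8=a depends on [7:a]
#9=x depends on [8:a]
#10=a depends on [9:x]
sources: [0:c, 1:a, 2:b]
N(rest) = Σ N(rest − s) over sources s of rest; N(one piece) = 1:
  size 1 → [5]=1  [10]=1
  size 2 → [4,5]=1  [5,10]=2  [9,10]=1
  size 3 → [2,4,5]=1  [4,5,10]=3  [5,9,10]=3  [8,9,10]=1
  size 4 → [2,4,5,10]=4  [4,5,9,10]=6  [5,8,9,10]=4  [7,8,9,10]=1
  size 5 → [2,4,5,9,10]=10  [4,5,8,9,10]=10  [5,7,8,9,10]=5  [6,7,8,9,10]=1
  size 6 → [0,6,7,8,9,10]=1  [2,4,5,8,9,10]=20  [3,6,7,8,9,10]=1  [4,5,7,8,9,10]=15  [5,6,7,8,9,10]=6
  size 7 → [0,3,6,7,8,9,10]=2  [0,5,6,7,8,9,10]=7  [1,3,6,7,8,9,10]=1  [2,4,5,7,8,9,10]=35  [3,5,6,7,8,9,10]=7  [4,5,6,7,8,9,10]=21
  size 8 → [0,1,3,6,7,8,9,10]=3  [0,3,5,6,7,8,9,10]=16  [0,4,5,6,7,8,9,10]=28  [1,3,5,6,7,8,9,10]=8  [2,4,5,6,7,8,9,10]=56  [3,4,5,6,7,8,9,10]=28
  size 9 → [0,1,3,5,6,7,8,9,10]=27  [0,2,4,5,6,7,8,9,10]=84  [0,3,4,5,6,7,8,9,10]=72  [1,3,4,5,6,7,8,9,10]=36  [2,3,4,5,6,7,8,9,10]=84
  first=0(c) contributes 120
  first=1(a) contributes 240
  first=2(b) contributes 135
|[w]| = 495

495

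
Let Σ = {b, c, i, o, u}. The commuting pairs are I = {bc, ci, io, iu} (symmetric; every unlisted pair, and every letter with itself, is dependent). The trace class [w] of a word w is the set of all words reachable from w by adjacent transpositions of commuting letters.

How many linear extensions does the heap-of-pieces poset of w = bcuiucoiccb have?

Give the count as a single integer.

149

drop 0:b onto floor
drop 1:c onto floor
drop 2:u onto {0:b, 1:c}
drop 3:i onto {0:b}
drop 4:u onto {2:u}
drop 5:c onto {4:u}
drop 6:o onto {5:c}
drop 7:i onto {3:i}
drop 8:c onto {6:o}
drop 9:c onto {8:c}
drop 10:b onto {6:o, 7:i}
ground layer = {0:b, 1:c}
drop-orders for the pieces not yet dropped (sum over which currently-grounded one goes next):
  1 to go: {9} 1  {10} 1
  2 to go: {7,10} 1  {8,9} 1  {9,10} 2
  3 to go: {3,7,10} 1  {7,9,10} 3  {8,9,10} 3
  4 to go: {3,7,9,10} 4  {6,8,9,10} 3  {7,8,9,10} 6
  5 to go: {3,7,8,9,10} 10  {5,6,8,9,10} 3  {6,7,8,9,10} 9
  6 to go: {3,6,7,8,9,10} 19  {4,5,6,8,9,10} 3  {5,6,7,8,9,10} 12
  7 to go: {2,4,5,6,8,9,10} 3  {3,5,6,7,8,9,10} 31  {4,5,6,7,8,9,10} 15
  8 to go: {1,2,4,5,6,8,9,10} 3  {2,4,5,6,7,8,9,10} 18  {3,4,5,6,7,8,9,10} 46
  9 to go: {1,2,4,5,6,7,8,9,10} 21  {2,3,4,5,6,7,8,9,10} 64
  if 0:b drops first: 85 orders
  if 1:c drops first: 64 orders
heap linearizations: 149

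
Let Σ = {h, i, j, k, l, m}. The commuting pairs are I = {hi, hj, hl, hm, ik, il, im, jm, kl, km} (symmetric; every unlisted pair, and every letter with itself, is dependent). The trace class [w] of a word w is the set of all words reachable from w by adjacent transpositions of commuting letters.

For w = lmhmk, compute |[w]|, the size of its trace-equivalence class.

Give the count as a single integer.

10

drop 0:l onto floor
drop 1:m onto {0:l}
drop 2:h onto floor
drop 3:m onto {1:m}
drop 4:k onto {2:h}
ground layer = {0:l, 2:h}
drop-orders for the pieces not yet dropped (sum over which currently-grounded one goes next):
  1 to go: {3} 1  {4} 1
  2 to go: {1,3} 1  {2,4} 1  {3,4} 2
  3 to go: {0,1,3} 1  {1,3,4} 3  {2,3,4} 3
  if 0:l drops first: 6 orders
  if 2:h drops first: 4 orders
heap linearizations: 10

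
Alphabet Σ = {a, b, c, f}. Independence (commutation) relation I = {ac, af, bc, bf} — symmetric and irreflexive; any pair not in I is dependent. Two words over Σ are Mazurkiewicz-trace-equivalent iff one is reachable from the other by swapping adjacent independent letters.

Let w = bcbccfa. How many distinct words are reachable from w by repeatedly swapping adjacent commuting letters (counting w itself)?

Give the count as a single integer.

35

#0=b has no predecessor
#1=c has no predecessor
#2=b depends on [0:b]
#3=c depends on [1:c]
#4=c depends on [3:c]
#5=f depends on [4:c]
#6=a depends on [2:b]
sources: [0:b, 1:c]
N(rest) = Σ N(rest − s) over sources s of rest; N(one piece) = 1:
  size 1 → [5]=1  [6]=1
  size 2 → [2,6]=1  [4,5]=1  [5,6]=2
  size 3 → [0,2,6]=1  [2,5,6]=3  [3,4,5]=1  [4,5,6]=3
  size 4 → [0,2,5,6]=4  [1,3,4,5]=1  [2,4,5,6]=6  [3,4,5,6]=4
  size 5 → [0,2,4,5,6]=10  [1,3,4,5,6]=5  [2,3,4,5,6]=10
  first=0(b) contributes 15
  first=1(c) contributes 20
|[w]| = 35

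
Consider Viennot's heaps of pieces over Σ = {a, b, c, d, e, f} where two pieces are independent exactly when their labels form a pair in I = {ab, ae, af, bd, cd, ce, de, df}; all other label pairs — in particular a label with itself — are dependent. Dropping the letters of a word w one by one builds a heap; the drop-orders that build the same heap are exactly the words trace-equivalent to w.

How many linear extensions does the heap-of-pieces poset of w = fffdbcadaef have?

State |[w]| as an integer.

94

piece 0:f — minimal
piece 1:f rests on {0:f}
piece 2:f rests on {1:f}
piece 3:d — minimal
piece 4:b rests on {2:f}
piece 5:c rests on {4:b}
piece 6:a rests on {3:d, 5:c}
piece 7:d rests on {6:a}
piece 8:a rests on {7:d}
piece 9:e rests on {4:b}
piece 10:f rests on {5:c, 9:e}
minimal pieces: {0:f, 3:d}
ways to finish when only these pieces remain (= sum over removing one remaining piece with nothing left below it):
  1 left: {8}→1  {10}→1
  2 left: {7,8}→1  {8,10}→2  {9,10}→1
  3 left: {6,7,8}→1  {7,8,10}→3  {8,9,10}→3
  4 left: {3,6,7,8}→1  {6,7,8,10}→4  {7,8,9,10}→6
  5 left: {3,6,7,8,10}→5  {5,6,7,8,10}→4  {6,7,8,9,10}→10
  6 left: {3,5,6,7,8,10}→9  {3,6,7,8,9,10}→15  {5,6,7,8,9,10}→14
  7 left: {3,5,6,7,8,9,10}→38  {4,5,6,7,8,9,10}→14
  8 left: {2,4,5,6,7,8,9,10}→14  {3,4,5,6,7,8,9,10}→52
  9 left: {1,2,4,5,6,7,8,9,10}→14  {2,3,4,5,6,7,8,9,10}→66
  placing 0:f first → 80 extensions
  placing 3:d first → 14 extensions
total linear extensions = 94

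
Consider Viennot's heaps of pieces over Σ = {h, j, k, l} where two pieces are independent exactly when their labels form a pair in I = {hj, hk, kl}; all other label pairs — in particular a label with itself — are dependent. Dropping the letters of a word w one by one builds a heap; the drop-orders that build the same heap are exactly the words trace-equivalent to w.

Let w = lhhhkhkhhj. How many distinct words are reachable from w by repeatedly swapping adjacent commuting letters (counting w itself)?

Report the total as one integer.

119

drop 0:l onto floor
drop 1:h onto {0:l}
drop 2:h onto {1:h}
drop 3:h onto {2:h}
drop 4:k onto floor
drop 5:h onto {3:h}
drop 6:k onto {4:k}
drop 7:h onto {5:h}
drop 8:h onto {7:h}
drop 9:j onto {0:l, 6:k}
ground layer = {0:l, 4:k}
drop-orders for the pieces not yet dropped (sum over which currently-grounded one goes next):
  1 to go: {8} 1  {9} 1
  2 to go: {6,9} 1  {7,8} 1  {8,9} 2
  3 to go: {4,6,9} 1  {5,7,8} 1  {6,8,9} 3  {7,8,9} 3
  4 to go: {3,5,7,8} 1  {4,6,8,9} 4  {5,7,8,9} 4  {6,7,8,9} 6
  5 to go: {2,3,5,7,8} 1  {3,5,7,8,9} 5  {4,6,7,8,9} 10  {5,6,7,8,9} 10
  6 to go: {1,2,3,5,7,8} 1  {2,3,5,7,8,9} 6  {3,5,6,7,8,9} 15  {4,5,6,7,8,9} 20
  7 to go: {1,2,3,5,7,8,9} 7  {2,3,5,6,7,8,9} 21  {3,4,5,6,7,8,9} 35
  8 to go: {0,1,2,3,5,7,8,9} 7  {1,2,3,5,6,7,8,9} 28  {2,3,4,5,6,7,8,9} 56
  if 0:l drops first: 84 orders
  if 4:k drops first: 35 orders
heap linearizations: 119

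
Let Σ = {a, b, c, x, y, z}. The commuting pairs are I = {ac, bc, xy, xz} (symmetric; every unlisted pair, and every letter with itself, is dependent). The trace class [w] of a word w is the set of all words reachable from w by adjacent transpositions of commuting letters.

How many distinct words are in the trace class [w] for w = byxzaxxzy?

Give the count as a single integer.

18

piece 0:b — minimal
piece 1:y rests on {0:b}
piece 2:x rests on {0:b}
piece 3:z rests on {1:y}
piece 4:a rests on {2:x, 3:z}
piece 5:x rests on {4:a}
piece 6:x rests on {5:x}
piece 7:z rests on {4:a}
piece 8:y rests on {7:z}
minimal pieces: {0:b}
ways to finish when only these pieces remain (= sum over removing one remaining piece with nothing left below it):
  1 left: {6}→1  {8}→1
  2 left: {5,6}→1  {6,8}→2  {7,8}→1
  3 left: {5,6,8}→3  {6,7,8}→3
  4 left: {5,6,7,8}→6
  5 left: {4,5,6,7,8}→6
  6 left: {2,4,5,6,7,8}→6  {3,4,5,6,7,8}→6
  7 left: {1,3,4,5,6,7,8}→6  {2,3,4,5,6,7,8}→12
  placing 0:b first → 18 extensions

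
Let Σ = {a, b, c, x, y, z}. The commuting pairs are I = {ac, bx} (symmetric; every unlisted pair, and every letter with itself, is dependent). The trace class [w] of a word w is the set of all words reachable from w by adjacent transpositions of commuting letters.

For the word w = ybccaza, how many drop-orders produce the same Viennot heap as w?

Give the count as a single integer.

#0=y has no predecessor
#1=b depends on [0:y]
#2=c depends on [1:b]
#3=c depends on [2:c]
#4=a depends on [1:b]
#5=z depends on [3:c, 4:a]
#6=a depends on [5:z]
sources: [0:y]
N(rest) = Σ N(rest − s) over sources s of rest; N(one piece) = 1:
  size 1 → [6]=1
  size 2 → [5,6]=1
  size 3 → [3,5,6]=1  [4,5,6]=1
  size 4 → [2,3,5,6]=1  [3,4,5,6]=2
  size 5 → [2,3,4,5,6]=3
  first=0(y) contributes 3

3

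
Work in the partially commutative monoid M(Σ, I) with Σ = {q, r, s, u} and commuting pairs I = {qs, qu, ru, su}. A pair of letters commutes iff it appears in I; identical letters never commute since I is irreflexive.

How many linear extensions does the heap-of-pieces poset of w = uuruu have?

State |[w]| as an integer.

5

0(u) covers ∅
1(u) covers 0:u
2(r) covers ∅
3(u) covers 1:u
4(u) covers 3:u
floor of heap: 0:u, 2:r
completions by unplaced set U, small U first (add the entries for U minus each lowest piece of U):
  |U|=1: {2}:1  {4}:1
  |U|=2: {2,4}:2  {3,4}:1
  |U|=3: {1,3,4}:1  {2,3,4}:3
  start at 0(u): 4
  start at 2(r): 1
sum over floor = 5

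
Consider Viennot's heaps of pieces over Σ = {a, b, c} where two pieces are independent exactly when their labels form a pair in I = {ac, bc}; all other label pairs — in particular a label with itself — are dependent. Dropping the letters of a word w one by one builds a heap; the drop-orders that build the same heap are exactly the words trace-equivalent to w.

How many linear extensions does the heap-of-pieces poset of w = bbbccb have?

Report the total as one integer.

15

#0=b has no predecessor
#1=b depends on [0:b]
#2=b depends on [1:b]
#3=c has no predecessor
#4=c depends on [3:c]
#5=b depends on [2:b]
sources: [0:b, 3:c]
N(rest) = Σ N(rest − s) over sources s of rest; N(one piece) = 1:
  size 1 → [4]=1  [5]=1
  size 2 → [2,5]=1  [3,4]=1  [4,5]=2
  size 3 → [1,2,5]=1  [2,4,5]=3  [3,4,5]=3
  size 4 → [0,1,2,5]=1  [1,2,4,5]=4  [2,3,4,5]=6
  first=0(b) contributes 10
  first=3(c) contributes 5
|[w]| = 15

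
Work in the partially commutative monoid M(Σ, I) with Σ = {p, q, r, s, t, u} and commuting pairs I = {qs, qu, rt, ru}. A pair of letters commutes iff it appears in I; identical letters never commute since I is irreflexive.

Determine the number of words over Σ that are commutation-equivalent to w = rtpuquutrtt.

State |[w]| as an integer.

drop 0:r onto floor
drop 1:t onto floor
drop 2:p onto {0:r, 1:t}
drop 3:u onto {2:p}
drop 4:q onto {2:p}
drop 5:u onto {3:u}
drop 6:u onto {5:u}
drop 7:t onto {4:q, 6:u}
drop 8:r onto {4:q}
drop 9:t onto {7:t}
drop 10:t onto {9:t}
ground layer = {0:r, 1:t}
drop-orders for the pieces not yet dropped (sum over which currently-grounded one goes next):
  1 to go: {8} 1  {10} 1
  2 to go: {8,10} 2  {9,10} 1
  3 to go: {7,9,10} 1  {8,9,10} 3
  4 to go: {6,7,9,10} 1  {7,8,9,10} 4
  5 to go: {4,7,8,9,10} 4  {5,6,7,9,10} 1  {6,7,8,9,10} 5
  6 to go: {3,5,6,7,9,10} 1  {4,6,7,8,9,10} 9  {5,6,7,8,9,10} 6
  7 to go: {3,5,6,7,8,9,10} 7  {4,5,6,7,8,9,10} 15
  8 to go: {3,4,5,6,7,8,9,10} 22
  9 to go: {2,3,4,5,6,7,8,9,10} 22
  if 0:r drops first: 22 orders
  if 1:t drops first: 22 orders
heap linearizations: 44

44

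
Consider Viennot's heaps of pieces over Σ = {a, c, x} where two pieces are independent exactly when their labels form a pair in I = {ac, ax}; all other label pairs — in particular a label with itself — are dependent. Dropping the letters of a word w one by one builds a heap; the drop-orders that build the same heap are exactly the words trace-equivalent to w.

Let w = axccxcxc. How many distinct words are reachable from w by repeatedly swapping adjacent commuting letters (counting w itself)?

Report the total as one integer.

#0=a has no predecessor
#1=x has no predecessor
#2=c depends on [1:x]
#3=c depends on [2:c]
#4=x depends on [3:c]
#5=c depends on [4:x]
#6=x depends on [5:c]
#7=c depends on [6:x]
sources: [0:a, 1:x]
N(rest) = Σ N(rest − s) over sources s of rest; N(one piece) = 1:
  size 1 → [0]=1  [7]=1
  size 2 → [0,7]=2  [6,7]=1
  size 3 → [0,6,7]=3  [5,6,7]=1
  size 4 → [0,5,6,7]=4  [4,5,6,7]=1
  size 5 → [0,4,5,6,7]=5  [3,4,5,6,7]=1
  size 6 → [0,3,4,5,6,7]=6  [2,3,4,5,6,7]=1
  first=0(a) contributes 1
  first=1(x) contributes 7
|[w]| = 8

8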